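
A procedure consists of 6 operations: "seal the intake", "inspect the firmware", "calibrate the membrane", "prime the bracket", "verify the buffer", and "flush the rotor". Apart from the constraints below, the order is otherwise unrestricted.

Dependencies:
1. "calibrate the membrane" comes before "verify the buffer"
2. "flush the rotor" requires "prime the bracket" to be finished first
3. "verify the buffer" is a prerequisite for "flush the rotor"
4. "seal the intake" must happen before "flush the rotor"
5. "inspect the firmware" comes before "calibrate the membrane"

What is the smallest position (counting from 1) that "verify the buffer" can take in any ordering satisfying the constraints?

3

Working backwards through the constraints from "verify the buffer", its full set of required predecessors is "inspect the firmware", "calibrate the membrane" — 2 of them.
With 2 mandatory predecessors, the earliest "verify the buffer" can sit is position 2+1 = 3, and placing just those 2 first achieves it.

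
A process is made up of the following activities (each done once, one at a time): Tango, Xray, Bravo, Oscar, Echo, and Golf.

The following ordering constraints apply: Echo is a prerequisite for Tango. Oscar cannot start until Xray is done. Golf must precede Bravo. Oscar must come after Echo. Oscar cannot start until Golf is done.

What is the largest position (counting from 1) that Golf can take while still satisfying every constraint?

The activities that are forced after Golf, directly or by a chain of constraints, are Bravo, Oscar. That's 2 activities.
So at least 2 activities follow Golf, putting Golf no later than position 4. That position is achievable by scheduling everything else first.

4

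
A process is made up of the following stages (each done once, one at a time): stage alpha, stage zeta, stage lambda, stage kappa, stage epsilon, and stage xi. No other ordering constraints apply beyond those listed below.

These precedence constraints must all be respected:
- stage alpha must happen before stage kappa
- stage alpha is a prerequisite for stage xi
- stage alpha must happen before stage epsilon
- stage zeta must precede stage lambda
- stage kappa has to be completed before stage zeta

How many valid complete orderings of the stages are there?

Stage alpha is the only stage with nothing required before it, so every ordering starts there.
Counting all ways to extend the partial order to a total order gives 20.

20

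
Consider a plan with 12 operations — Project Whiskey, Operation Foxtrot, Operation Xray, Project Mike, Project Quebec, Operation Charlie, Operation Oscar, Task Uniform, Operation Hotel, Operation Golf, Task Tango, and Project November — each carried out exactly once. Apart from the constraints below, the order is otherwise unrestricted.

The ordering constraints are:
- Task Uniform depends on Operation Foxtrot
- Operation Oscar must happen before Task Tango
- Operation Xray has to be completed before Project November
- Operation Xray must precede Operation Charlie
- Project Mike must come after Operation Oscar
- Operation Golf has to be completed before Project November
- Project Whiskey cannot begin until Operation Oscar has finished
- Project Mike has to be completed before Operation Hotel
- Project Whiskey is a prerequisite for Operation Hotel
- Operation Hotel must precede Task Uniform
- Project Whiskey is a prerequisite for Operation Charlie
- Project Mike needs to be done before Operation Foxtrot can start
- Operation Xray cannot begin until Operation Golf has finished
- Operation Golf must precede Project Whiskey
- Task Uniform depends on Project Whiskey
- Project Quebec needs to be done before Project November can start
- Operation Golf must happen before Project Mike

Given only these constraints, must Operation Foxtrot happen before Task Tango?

No chain of constraints connects Operation Foxtrot to Task Tango in either direction.
So Operation Foxtrot can come before Task Tango or after — it is not forced.

No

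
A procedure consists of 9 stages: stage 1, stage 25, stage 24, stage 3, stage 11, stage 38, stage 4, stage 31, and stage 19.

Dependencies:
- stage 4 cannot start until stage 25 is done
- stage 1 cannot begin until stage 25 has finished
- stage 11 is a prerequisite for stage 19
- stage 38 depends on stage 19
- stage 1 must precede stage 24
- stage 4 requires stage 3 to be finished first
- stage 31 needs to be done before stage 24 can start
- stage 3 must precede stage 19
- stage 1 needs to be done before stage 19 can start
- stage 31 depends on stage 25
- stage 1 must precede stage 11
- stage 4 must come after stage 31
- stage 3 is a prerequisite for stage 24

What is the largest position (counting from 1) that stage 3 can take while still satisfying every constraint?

Following every chain forward from stage 3, the stages that must come later are stage 24, stage 38, stage 4, stage 19 — 4 of them.
With 4 mandatory successors out of 9 stages total, the latest slot for stage 3 is 9−4 = 5, and it's reachable by doing all non-successors before stage 3.

5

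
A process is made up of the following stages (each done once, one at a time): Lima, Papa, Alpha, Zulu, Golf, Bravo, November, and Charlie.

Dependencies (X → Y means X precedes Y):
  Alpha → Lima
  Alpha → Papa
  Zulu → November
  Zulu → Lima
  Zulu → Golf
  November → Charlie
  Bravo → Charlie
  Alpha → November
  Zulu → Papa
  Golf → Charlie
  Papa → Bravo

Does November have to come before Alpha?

There is a chain Alpha → November, which puts Alpha before November.
So November does not have to come before Alpha — it cannot.

No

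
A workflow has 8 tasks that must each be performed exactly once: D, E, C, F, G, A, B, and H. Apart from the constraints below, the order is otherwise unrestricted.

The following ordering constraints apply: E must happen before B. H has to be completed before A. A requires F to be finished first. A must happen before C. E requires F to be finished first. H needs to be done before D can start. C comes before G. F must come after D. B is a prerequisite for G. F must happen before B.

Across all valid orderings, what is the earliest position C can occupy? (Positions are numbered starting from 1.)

5

Every task that must precede C has to come before it. Tracing all chains that end at C, those tasks are: D, F, A, H — 4 in total.
With 4 mandatory predecessors, the earliest C can sit is position 4+1 = 5, and placing just those 4 first achieves it.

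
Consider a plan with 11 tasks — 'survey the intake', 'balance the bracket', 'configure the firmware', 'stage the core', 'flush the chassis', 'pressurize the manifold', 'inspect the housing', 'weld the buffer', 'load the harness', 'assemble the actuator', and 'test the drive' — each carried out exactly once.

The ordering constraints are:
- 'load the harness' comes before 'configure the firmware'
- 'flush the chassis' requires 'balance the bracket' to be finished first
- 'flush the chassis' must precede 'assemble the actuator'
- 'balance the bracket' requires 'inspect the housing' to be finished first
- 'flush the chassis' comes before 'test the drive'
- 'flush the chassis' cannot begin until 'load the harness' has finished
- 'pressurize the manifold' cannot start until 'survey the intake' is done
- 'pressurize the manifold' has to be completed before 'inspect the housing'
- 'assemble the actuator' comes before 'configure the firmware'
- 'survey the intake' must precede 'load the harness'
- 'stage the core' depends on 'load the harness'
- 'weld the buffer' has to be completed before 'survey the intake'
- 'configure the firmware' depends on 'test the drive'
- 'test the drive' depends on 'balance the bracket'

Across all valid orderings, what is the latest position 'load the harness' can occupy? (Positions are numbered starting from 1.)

The tasks that are forced after 'load the harness', directly or by a chain of constraints, are 'configure the firmware', 'stage the core', 'flush the chassis', 'assemble the actuator', 'test the drive'. That's 5 tasks.
With 5 mandatory successors out of 11 tasks total, the latest slot for 'load the harness' is 11−5 = 6, and it's reachable by doing all non-successors before 'load the harness'.

6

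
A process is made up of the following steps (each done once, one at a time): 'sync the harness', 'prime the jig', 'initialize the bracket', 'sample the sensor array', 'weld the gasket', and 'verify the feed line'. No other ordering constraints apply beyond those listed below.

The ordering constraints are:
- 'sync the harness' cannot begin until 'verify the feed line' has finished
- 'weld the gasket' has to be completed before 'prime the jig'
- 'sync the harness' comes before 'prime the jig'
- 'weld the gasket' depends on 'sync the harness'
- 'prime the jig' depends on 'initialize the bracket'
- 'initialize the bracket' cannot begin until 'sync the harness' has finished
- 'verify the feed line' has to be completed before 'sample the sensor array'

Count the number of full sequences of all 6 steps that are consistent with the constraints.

Only 'verify the feed line' has no prerequisites, so it must go first.
Counting all ways to extend the partial order to a total order gives 10.

10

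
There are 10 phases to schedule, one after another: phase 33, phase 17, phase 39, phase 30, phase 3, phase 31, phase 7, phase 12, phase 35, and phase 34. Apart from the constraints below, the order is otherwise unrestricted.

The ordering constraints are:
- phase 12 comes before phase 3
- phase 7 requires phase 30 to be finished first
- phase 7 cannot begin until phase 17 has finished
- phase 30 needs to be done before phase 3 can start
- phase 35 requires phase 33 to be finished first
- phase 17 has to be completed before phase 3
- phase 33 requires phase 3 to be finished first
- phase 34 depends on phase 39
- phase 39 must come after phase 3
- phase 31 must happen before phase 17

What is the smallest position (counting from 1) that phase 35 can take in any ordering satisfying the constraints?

7

Working backwards through the constraints from phase 35, its full set of required predecessors is phase 33, phase 17, phase 30, phase 3, phase 31, phase 12 — 6 of them.
So at minimum 6 phases come before phase 35, putting phase 35 no earlier than position 7. That position is achievable by scheduling exactly those predecessors first.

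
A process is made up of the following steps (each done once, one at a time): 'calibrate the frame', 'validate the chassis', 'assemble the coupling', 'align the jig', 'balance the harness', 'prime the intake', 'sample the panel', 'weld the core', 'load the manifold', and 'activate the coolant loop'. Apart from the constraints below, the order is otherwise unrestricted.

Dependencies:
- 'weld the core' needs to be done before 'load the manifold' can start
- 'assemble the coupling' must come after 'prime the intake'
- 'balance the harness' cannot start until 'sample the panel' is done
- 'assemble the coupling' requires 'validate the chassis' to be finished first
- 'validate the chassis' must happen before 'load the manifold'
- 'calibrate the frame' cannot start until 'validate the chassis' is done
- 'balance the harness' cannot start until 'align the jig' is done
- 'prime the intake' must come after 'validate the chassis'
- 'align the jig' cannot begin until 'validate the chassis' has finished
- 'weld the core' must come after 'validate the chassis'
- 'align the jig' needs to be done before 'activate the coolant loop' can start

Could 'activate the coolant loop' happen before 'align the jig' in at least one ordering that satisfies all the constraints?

No

Following 'align the jig' → 'activate the coolant loop', 'align the jig' must precede 'activate the coolant loop' in every valid ordering.
So no valid ordering can have 'activate the coolant loop' before 'align the jig'.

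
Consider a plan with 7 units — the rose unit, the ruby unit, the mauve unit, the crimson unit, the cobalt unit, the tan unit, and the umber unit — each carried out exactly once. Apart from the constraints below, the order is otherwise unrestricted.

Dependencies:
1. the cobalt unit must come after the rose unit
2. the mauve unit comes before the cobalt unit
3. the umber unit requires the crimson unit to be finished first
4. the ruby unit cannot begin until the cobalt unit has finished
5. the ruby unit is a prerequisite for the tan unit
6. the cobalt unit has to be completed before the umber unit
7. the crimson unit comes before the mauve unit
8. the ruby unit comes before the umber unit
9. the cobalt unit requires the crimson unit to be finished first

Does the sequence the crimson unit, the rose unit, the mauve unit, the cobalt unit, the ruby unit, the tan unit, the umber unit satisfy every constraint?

Yes

Every stated constraint is respected: the crimson unit sits at position 1, ahead of the umber unit at position 7, and each of the other listed pairs likewise has the predecessor earlier in the sequence.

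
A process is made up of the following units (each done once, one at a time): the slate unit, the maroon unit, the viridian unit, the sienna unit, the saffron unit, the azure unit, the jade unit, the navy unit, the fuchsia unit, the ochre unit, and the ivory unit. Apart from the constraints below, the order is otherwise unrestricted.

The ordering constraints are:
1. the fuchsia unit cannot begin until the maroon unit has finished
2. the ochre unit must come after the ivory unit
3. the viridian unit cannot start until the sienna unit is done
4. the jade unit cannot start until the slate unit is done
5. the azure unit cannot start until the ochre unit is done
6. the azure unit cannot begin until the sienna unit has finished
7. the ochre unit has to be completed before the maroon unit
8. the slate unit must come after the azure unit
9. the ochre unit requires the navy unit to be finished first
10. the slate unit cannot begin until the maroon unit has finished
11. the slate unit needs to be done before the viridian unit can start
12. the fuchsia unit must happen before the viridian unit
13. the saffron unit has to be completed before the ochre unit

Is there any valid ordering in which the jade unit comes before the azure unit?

No

There is a dependency chain the azure unit → the slate unit → the jade unit, so the jade unit always comes after the azure unit.
Hence the jade unit can never be scheduled before the azure unit.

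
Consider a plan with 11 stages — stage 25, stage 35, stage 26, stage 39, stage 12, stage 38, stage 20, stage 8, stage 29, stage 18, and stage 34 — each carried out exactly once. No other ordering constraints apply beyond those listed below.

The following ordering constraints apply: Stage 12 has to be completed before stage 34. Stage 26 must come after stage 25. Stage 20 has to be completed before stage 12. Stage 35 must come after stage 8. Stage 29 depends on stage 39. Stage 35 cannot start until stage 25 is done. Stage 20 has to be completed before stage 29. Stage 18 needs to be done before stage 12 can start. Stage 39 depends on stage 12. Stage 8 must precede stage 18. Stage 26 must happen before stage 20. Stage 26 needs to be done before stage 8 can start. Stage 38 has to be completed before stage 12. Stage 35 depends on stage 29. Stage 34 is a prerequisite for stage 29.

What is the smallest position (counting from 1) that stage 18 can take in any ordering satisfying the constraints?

The stages that are forced before stage 18, directly or transitively, are stage 25, stage 26, stage 8. That's 3 stages.
With 3 mandatory predecessors, the earliest stage 18 can sit is position 3+1 = 4, and placing just those 3 first achieves it.

4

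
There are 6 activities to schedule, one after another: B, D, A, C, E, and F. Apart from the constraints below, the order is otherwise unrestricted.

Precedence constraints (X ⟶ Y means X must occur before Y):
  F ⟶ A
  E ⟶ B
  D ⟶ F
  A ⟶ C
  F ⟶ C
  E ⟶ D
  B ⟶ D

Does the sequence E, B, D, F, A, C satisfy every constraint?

Yes

Every stated constraint is respected: F sits at position 4, ahead of C at position 6, and each of the other listed pairs likewise has the predecessor earlier in the sequence.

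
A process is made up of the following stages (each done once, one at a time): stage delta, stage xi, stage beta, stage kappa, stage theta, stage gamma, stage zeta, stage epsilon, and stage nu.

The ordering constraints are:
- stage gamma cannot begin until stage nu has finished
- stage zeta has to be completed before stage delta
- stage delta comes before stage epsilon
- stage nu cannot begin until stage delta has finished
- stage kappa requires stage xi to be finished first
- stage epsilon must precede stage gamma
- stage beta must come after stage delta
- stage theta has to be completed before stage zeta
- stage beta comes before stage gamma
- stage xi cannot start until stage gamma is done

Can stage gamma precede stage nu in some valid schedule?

No

Following stage nu → stage gamma, stage nu must precede stage gamma in every valid ordering.
Hence stage gamma can never be scheduled before stage nu.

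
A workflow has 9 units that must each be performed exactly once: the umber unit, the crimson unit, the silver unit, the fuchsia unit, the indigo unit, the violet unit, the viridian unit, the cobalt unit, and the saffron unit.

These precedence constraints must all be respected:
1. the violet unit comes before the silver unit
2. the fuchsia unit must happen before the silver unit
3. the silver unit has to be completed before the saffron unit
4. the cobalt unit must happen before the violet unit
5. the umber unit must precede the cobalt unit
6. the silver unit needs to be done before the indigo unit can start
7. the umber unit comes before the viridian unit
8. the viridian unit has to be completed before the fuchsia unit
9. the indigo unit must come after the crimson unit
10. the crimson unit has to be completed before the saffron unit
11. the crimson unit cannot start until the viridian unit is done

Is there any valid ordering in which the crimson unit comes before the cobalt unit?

Yes

The constraints leave the crimson unit and the cobalt unit unordered relative to each other; nothing requires the cobalt unit earlier.
That means at least one valid schedule has the crimson unit before the cobalt unit.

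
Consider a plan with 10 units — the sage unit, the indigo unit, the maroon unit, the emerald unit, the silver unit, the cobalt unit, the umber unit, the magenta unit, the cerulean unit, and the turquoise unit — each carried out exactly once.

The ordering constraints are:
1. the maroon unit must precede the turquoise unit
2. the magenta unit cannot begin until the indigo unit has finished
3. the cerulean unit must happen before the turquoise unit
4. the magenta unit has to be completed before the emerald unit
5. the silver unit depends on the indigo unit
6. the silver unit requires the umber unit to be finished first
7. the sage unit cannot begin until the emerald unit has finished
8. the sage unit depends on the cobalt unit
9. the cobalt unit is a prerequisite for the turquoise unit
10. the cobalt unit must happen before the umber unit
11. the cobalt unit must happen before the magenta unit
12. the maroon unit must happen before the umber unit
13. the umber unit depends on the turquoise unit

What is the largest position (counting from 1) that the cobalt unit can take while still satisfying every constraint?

4

Following every chain forward from the cobalt unit, the units that must come later are the sage unit, the emerald unit, the silver unit, the umber unit, the magenta unit, the turquoise unit — 6 of them.
So at least 6 units follow the cobalt unit, putting the cobalt unit no later than position 4. That position is achievable by scheduling everything else first.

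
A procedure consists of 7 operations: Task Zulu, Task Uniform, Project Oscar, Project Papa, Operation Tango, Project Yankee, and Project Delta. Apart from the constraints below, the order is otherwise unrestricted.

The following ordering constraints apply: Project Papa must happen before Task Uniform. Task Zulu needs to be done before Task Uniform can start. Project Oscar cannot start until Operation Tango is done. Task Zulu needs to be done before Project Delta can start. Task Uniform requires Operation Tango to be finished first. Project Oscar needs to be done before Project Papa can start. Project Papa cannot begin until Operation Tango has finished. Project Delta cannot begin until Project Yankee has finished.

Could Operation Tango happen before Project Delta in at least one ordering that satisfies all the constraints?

Yes

No chain of constraints runs from Project Delta to Operation Tango, so Project Delta is not required to come first.
So a valid ordering placing Operation Tango earlier than Project Delta exists.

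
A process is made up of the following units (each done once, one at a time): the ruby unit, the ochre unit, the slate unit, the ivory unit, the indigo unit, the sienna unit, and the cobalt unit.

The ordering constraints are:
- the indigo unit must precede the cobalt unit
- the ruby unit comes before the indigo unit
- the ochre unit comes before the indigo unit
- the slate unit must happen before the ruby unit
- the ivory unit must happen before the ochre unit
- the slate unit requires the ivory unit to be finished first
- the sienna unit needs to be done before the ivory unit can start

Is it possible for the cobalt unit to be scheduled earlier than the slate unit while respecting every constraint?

Following the slate unit → the ruby unit → the indigo unit → the cobalt unit, the slate unit must precede the cobalt unit in every valid ordering.
Hence the cobalt unit can never be scheduled before the slate unit.

No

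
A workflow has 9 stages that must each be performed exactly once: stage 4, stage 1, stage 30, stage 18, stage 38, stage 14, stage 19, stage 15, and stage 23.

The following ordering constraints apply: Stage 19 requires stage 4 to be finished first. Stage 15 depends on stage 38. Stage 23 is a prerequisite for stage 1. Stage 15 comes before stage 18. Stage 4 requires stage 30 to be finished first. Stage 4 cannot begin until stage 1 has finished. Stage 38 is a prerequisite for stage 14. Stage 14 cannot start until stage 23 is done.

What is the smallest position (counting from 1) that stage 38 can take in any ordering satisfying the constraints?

Stage 38 has no prerequisites at all, so it can go in position 1.

1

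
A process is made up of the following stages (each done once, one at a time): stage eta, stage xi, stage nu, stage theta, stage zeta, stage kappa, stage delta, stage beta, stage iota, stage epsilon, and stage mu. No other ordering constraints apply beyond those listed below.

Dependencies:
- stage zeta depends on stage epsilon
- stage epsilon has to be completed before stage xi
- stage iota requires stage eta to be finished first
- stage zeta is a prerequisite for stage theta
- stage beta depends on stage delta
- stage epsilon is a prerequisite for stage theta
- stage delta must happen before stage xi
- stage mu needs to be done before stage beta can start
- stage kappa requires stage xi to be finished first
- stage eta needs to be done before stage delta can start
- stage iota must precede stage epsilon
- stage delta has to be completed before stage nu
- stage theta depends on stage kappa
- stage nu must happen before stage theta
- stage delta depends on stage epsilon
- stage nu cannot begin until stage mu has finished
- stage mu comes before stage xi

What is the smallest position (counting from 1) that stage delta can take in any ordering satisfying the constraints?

The stages that are forced before stage delta, directly or transitively, are stage eta, stage iota, stage epsilon. That's 3 stages.
With 3 mandatory predecessors, the earliest stage delta can sit is position 3+1 = 4, and placing just those 3 first achieves it.

4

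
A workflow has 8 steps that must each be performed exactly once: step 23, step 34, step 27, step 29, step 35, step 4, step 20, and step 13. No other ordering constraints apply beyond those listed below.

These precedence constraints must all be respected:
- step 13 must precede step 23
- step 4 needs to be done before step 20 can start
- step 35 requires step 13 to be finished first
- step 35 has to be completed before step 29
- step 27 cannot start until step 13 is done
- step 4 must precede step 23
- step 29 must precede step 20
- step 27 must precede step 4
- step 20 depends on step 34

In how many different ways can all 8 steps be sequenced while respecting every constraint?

The steps with no prerequisites are step 34, step 13; any of them can be placed first.
Counting all ways to extend the partial order to a total order gives 106.

106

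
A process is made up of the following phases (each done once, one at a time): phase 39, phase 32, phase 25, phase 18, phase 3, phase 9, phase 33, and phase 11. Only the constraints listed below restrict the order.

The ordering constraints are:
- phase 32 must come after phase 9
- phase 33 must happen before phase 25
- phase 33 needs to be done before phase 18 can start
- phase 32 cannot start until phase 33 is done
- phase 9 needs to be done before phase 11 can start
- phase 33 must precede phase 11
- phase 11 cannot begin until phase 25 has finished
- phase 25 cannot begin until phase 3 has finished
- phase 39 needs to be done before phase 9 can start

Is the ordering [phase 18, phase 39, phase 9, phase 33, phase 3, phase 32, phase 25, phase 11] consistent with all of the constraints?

Here phase 33 comes after phase 18.
Since phase 33 is required before phase 18, the ordering is invalid.

No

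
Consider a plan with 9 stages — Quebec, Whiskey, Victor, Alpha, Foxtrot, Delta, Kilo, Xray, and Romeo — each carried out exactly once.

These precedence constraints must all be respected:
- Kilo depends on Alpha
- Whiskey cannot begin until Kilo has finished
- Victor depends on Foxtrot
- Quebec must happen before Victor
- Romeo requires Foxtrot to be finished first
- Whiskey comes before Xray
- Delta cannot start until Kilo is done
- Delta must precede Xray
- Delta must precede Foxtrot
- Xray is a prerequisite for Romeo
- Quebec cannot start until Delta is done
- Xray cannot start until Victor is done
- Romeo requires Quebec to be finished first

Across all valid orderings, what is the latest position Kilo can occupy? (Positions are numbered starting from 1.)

The stages that are forced after Kilo, directly or by a chain of constraints, are Quebec, Whiskey, Victor, Foxtrot, Delta, Xray, Romeo. That's 7 stages.
So at least 7 stages follow Kilo, putting Kilo no later than position 2. That position is achievable by scheduling everything else first.

2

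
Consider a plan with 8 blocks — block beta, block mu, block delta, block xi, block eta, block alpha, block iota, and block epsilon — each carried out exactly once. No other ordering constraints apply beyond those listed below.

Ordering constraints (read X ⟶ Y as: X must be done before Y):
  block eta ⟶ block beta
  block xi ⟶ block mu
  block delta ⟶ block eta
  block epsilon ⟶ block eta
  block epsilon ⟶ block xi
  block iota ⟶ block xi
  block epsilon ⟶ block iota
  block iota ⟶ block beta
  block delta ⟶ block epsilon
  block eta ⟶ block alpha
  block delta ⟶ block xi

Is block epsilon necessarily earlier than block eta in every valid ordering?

Yes

Following the dependencies: block epsilon → block eta.
That forces block epsilon before block eta in every valid schedule.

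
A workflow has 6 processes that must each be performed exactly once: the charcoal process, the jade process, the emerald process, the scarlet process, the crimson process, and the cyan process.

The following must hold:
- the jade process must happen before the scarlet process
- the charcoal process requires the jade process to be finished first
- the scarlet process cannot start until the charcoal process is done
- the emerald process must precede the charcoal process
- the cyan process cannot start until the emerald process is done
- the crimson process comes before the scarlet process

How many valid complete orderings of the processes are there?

33

The processes with no prerequisites are the jade process, the emerald process, the crimson process; any of them can be placed first.
Enumerating by repeatedly choosing an available process (one whose prerequisites are all placed) gives 33 distinct complete orderings.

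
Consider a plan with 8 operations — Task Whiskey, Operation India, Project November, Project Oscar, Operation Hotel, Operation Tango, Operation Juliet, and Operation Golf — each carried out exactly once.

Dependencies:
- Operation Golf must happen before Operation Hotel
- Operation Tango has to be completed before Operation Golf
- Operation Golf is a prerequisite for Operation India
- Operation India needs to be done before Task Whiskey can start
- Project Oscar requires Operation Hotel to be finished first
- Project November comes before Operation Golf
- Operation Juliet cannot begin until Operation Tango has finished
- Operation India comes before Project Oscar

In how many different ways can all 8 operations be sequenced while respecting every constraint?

2 operations have no prerequisites (Project November, Operation Tango), so any of them could come first.
Systematically extending each partial ordering one operation at a time and counting, there are 65 complete orderings.

65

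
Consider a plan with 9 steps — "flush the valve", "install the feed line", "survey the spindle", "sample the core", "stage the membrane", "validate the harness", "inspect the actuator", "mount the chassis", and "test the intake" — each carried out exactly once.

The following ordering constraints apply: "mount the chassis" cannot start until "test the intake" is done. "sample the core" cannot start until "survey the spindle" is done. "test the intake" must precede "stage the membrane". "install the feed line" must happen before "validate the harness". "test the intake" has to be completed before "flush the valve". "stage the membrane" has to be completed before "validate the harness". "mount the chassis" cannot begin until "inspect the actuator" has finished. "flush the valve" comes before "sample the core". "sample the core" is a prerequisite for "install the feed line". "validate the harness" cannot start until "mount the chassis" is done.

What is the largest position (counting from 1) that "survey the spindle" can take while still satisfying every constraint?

The steps that are forced after "survey the spindle", directly or by a chain of constraints, are "install the feed line", "sample the core", "validate the harness". That's 3 steps.
So at least 3 steps follow "survey the spindle", putting "survey the spindle" no later than position 6. That position is achievable by scheduling everything else first.

6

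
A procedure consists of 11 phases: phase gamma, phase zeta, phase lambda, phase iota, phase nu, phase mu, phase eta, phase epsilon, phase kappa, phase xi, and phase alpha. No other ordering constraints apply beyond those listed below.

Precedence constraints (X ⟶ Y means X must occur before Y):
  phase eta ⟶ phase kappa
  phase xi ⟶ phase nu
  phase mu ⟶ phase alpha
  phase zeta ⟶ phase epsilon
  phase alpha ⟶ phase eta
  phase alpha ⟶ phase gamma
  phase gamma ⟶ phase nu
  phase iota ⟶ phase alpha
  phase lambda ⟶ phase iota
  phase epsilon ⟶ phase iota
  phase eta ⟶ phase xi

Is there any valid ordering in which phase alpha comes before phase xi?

Yes

Every valid ordering already has phase alpha before phase xi (the constraints require it), so in particular at least one does.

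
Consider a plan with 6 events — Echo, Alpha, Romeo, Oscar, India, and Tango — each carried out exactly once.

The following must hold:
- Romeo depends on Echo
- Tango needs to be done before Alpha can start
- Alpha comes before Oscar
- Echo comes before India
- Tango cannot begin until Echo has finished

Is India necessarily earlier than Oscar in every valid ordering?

No

Nothing in the constraints links India and Oscar; they are unordered relative to each other.
There exist valid orderings with Oscar before India, so India is not required to come first.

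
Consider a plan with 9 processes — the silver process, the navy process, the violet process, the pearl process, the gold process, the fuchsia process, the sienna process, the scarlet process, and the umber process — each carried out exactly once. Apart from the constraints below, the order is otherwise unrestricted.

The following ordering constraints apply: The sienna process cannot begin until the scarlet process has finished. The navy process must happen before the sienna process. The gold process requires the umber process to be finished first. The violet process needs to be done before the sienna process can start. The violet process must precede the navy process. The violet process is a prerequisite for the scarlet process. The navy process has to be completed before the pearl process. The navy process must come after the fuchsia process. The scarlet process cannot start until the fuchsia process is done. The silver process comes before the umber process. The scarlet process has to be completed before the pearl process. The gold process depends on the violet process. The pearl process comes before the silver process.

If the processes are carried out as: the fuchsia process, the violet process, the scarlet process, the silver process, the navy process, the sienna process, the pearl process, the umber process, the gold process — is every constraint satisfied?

Here the pearl process comes after the silver process.
But one of the constraints requires the pearl process before the silver process, so this ordering violates it.

No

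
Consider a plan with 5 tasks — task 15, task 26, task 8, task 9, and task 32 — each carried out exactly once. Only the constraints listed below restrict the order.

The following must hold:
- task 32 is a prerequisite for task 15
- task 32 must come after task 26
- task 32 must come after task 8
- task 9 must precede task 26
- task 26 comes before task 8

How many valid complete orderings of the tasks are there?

1

Only task 9 has no prerequisites, so it must go first.
Every task is then forced in turn, so only 1 complete ordering is consistent with the constraints.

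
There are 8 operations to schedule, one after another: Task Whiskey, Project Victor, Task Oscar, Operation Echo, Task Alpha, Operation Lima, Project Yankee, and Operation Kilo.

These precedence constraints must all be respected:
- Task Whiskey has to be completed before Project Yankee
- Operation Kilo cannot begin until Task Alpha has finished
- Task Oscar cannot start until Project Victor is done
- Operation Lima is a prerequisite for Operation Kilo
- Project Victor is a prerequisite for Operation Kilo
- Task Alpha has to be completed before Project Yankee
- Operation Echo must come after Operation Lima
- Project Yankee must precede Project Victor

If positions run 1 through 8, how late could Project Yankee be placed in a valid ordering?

The operations that are forced after Project Yankee, directly or by a chain of constraints, are Project Victor, Task Oscar, Operation Kilo. That's 3 operations.
With 3 mandatory successors out of 8 operations total, the latest slot for Project Yankee is 8−3 = 5, and it's reachable by doing all non-successors before Project Yankee.

5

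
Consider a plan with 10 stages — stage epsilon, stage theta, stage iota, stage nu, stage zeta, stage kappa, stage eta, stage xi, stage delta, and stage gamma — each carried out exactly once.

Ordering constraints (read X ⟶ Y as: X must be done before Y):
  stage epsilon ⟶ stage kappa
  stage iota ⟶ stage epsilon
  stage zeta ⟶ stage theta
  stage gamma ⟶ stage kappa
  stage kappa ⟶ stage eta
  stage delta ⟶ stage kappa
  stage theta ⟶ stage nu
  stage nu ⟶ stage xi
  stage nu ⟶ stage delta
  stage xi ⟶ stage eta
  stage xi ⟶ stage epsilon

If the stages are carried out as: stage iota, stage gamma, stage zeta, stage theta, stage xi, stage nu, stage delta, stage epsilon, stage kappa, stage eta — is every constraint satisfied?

The sequence places stage xi ahead of stage nu.
But one of the constraints requires stage nu before stage xi, so this ordering violates it.

No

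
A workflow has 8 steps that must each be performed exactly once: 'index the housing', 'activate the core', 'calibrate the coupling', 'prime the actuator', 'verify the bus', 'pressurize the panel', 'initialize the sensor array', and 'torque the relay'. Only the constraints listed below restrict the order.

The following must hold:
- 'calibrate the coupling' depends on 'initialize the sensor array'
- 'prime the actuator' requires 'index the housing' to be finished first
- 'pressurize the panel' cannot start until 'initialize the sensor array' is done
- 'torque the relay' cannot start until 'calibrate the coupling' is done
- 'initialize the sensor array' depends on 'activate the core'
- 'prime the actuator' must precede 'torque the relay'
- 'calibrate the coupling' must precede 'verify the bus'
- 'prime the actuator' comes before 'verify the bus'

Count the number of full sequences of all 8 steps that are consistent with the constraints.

100

2 steps have no prerequisites ('index the housing', 'activate the core'), so any of them could come first.
Systematically extending each partial ordering one step at a time and counting, there are 100 complete orderings.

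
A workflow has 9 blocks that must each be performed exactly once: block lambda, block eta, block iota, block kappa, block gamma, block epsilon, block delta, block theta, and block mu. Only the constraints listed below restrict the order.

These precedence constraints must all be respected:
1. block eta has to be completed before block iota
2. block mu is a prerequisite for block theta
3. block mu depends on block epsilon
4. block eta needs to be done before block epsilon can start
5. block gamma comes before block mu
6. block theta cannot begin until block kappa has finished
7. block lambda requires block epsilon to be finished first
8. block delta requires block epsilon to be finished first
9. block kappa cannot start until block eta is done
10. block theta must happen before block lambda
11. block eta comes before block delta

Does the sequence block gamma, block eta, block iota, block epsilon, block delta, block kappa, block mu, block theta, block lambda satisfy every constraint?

Yes

Checking each listed constraint against this order: for instance, block gamma is in position 1 and block mu in position 7, so that constraint holds — and the remaining constraints check out the same way.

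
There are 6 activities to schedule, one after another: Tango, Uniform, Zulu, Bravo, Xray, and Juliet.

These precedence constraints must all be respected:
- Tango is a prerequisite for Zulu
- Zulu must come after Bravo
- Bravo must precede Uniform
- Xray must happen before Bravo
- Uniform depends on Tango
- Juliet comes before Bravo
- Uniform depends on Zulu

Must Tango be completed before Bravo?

Tango and Bravo are not related by any chain of constraints.
So Tango can come before Bravo or after — it is not forced.

No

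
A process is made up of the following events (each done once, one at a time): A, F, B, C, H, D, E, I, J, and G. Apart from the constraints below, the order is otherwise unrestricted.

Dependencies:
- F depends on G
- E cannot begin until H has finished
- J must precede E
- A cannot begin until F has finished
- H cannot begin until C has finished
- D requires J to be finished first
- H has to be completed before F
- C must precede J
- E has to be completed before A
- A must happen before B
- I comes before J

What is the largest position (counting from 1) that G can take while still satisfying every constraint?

7

Every event that must follow G has to come after it. Tracing all chains starting from G, those events are: A, F, B — 3 in total.
So at least 3 events follow G, putting G no later than position 7. That position is achievable by scheduling everything else first.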